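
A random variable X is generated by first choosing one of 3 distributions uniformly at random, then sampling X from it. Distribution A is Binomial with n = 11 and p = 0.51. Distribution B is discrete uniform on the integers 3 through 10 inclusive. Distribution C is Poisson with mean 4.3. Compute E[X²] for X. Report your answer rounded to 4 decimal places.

34.8370

For each component E[X²] = Var + (mean)², giving A: 34.221; B: 47.5; C: 22.79.
Overall E[X²] = 0.333333·34.221 + 0.333333·47.5 + 0.333333·22.79 = 34.837.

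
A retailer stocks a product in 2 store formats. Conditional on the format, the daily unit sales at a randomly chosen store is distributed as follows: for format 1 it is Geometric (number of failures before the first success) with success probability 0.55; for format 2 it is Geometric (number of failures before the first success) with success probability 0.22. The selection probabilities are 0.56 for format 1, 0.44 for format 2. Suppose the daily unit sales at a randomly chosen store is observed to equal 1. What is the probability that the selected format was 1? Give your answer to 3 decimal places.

Likelihoods P(X=1 | ·): 1: 0.2475; 2: 0.1716.
Posterior ∝ prior × likelihood. Numerator for 1: 0.56·0.2475 = 0.1386.
Normalizing constant: 0.56·0.2475 + 0.44·0.1716 = 0.214104.
P(1 | observation) = 0.1386 / 0.214104 = 0.647349.

0.647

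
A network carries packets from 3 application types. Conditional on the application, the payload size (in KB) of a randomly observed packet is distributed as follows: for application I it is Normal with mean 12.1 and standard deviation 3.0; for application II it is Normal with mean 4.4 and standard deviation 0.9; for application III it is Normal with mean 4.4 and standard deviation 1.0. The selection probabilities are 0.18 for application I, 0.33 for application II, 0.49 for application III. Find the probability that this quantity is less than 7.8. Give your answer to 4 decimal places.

Conditional on each application, P(X < 7.8): I: 0.0758813; II: 0.999921; III: 0.999663.
By total probability, P(X < 7.8) = 0.18·0.0758813 + 0.33·0.999921 + 0.49·0.999663 = 0.833467.

0.8335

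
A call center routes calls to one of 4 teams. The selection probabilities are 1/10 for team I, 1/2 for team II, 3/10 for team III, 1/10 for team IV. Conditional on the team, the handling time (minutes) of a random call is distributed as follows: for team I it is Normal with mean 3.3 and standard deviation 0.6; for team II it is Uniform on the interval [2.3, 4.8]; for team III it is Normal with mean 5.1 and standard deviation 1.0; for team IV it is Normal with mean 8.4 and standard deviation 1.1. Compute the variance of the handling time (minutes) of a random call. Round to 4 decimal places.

2.9410

Per component, I: μ=3.3, E[X²]=11.25; II: μ=3.55, E[X²]=13.1233; III: μ=5.1, E[X²]=27.01; IV: μ=8.4, E[X²]=71.77.
E[X] = 0.1·3.3 + 0.5·3.55 + 0.3·5.1 + 0.1·8.4 = 4.475.
E[X²] = 0.1·11.25 + 0.5·13.1233 + 0.3·27.01 + 0.1·71.77 = 22.9667.
Var(X) = E[X²] − (E[X])² = 22.9667 − 20.0256 = 2.94104.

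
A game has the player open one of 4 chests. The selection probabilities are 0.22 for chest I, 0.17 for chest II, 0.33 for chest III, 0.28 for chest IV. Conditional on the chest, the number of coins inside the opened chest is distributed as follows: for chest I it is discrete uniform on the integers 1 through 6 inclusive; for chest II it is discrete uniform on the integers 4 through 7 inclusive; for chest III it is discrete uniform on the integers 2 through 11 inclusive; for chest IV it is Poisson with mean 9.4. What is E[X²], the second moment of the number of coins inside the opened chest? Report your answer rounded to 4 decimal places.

52.7295

For each component E[X²] = Var + (mean)², giving I: 15.1667; II: 31.5; III: 50.5; IV: 97.76.
Overall E[X²] = 0.22·15.1667 + 0.17·31.5 + 0.33·50.5 + 0.28·97.76 = 52.7295.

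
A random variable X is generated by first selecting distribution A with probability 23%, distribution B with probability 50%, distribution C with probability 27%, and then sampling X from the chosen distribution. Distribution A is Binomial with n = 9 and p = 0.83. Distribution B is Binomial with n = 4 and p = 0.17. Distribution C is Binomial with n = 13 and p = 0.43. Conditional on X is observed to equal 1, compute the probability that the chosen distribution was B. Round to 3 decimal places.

0.991

Likelihoods P(X=1 | ·): A: 5.21089e-06; B: 0.388815; C: 0.00657522.
Posterior ∝ prior × likelihood. Numerator for B: 0.5·0.388815 = 0.194408.
Normalizing constant: 0.23·5.21089e-06 + 0.5·0.388815 + 0.27·0.00657522 = 0.196184.
P(B | observation) = 0.194408 / 0.196184 = 0.990945.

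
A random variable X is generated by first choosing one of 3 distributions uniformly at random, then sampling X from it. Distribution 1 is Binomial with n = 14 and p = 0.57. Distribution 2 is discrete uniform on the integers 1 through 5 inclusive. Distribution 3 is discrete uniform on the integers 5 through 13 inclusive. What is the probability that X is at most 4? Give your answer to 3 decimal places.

0.277

Conditional on each component, P(X ≤ 4): 1: 0.0304262; 2: 0.8; 3: 0.
By total probability, P(X ≤ 4) = 0.333333·0.0304262 + 0.333333·0.8 + 0.333333·0 = 0.276809.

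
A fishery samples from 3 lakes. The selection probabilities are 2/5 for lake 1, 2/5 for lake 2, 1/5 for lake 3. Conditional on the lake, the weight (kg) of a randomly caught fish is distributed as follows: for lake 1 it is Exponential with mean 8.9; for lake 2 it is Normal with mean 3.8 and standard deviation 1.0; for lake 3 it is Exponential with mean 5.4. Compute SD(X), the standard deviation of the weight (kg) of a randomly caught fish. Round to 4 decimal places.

6.5774

Per component, 1: μ=8.9, E[X²]=158.42; 2: μ=3.8, E[X²]=15.44; 3: μ=5.4, E[X²]=58.32.
E[X] = 0.4·8.9 + 0.4·3.8 + 0.2·5.4 = 6.16.
E[X²] = 0.4·158.42 + 0.4·15.44 + 0.2·58.32 = 81.208.
Var(X) = E[X²] − (E[X])² = 81.208 − 37.9456 = 43.2624.
SD(X) = √43.2624 = 6.57742.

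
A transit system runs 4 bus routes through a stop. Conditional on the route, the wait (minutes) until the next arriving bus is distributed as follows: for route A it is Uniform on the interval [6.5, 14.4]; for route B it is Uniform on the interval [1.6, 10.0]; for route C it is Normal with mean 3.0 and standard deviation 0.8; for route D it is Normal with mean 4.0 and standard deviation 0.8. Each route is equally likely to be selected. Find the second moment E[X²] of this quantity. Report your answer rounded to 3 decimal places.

45.051

For each component E[X²] = Var + (mean)², giving A: 114.403; B: 39.52; C: 9.64; D: 16.64.
Overall E[X²] = 0.25·114.403 + 0.25·39.52 + 0.25·9.64 + 0.25·16.64 = 45.0508.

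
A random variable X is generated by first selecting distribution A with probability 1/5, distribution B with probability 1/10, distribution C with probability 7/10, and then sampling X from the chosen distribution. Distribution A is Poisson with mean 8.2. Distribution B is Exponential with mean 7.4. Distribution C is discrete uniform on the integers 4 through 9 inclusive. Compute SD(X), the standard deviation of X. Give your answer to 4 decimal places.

3.1035

Per component, A: μ=8.2, E[X²]=75.44; B: μ=7.4, E[X²]=109.52; C: μ=6.5, E[X²]=45.1667.
E[X] = 0.2·8.2 + 0.1·7.4 + 0.7·6.5 = 6.93.
E[X²] = 0.2·75.44 + 0.1·109.52 + 0.7·45.1667 = 57.6567.
Var(X) = E[X²] − (E[X])² = 57.6567 − 48.0249 = 9.63177.
SD(X) = √9.63177 = 3.10351.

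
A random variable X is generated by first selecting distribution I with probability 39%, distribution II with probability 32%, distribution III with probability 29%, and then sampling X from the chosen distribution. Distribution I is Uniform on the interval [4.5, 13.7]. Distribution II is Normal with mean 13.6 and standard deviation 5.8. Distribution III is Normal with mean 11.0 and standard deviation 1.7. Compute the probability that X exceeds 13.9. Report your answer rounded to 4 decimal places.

0.1662

Conditional on each component, P(X > 13.9): I: 0; II: 0.479374; III: 0.044015.
By total probability, P(X > 13.9) = 0.39·0 + 0.32·0.479374 + 0.29·0.044015 = 0.166164.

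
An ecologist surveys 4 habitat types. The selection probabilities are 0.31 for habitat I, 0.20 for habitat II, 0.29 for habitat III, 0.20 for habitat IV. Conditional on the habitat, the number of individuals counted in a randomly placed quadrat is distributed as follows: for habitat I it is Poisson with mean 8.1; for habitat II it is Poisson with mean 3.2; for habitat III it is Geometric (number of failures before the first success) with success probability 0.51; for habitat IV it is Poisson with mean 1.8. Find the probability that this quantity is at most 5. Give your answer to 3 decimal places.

Conditional on each habitat, P(X ≤ 5): I: 0.182246; II: 0.894592; III: 0.986159; IV: 0.989622.
By total probability, P(X ≤ 5) = 0.31·0.182246 + 0.2·0.894592 + 0.29·0.986159 + 0.2·0.989622 = 0.719325.

0.719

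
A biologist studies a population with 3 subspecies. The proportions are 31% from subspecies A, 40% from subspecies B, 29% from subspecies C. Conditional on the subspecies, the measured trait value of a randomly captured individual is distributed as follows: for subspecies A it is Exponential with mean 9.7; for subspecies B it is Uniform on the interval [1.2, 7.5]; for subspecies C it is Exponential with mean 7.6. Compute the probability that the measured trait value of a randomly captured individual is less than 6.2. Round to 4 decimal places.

0.6256

Conditional on each subspecies, P(X < 6.2): A: 0.472273; B: 0.793651; C: 0.55771.
By total probability, P(X < 6.2) = 0.31·0.472273 + 0.4·0.793651 + 0.29·0.55771 = 0.625601.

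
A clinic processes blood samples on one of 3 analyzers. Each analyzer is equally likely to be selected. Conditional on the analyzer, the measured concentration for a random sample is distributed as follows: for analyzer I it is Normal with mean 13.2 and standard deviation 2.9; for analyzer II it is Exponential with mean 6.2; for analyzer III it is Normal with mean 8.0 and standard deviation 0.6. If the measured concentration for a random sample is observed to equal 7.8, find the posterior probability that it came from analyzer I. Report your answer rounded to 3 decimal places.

Likelihoods f(7.8 | ·): I: 0.0242995; II: 0.0458393; III: 0.628972.
Posterior ∝ prior × likelihood. Numerator for I: 0.333333·0.0242995 = 0.00809983.
Normalizing constant: 0.333333·0.0242995 + 0.333333·0.0458393 + 0.333333·0.628972 = 0.233037.
P(I | observation) = 0.00809983 / 0.233037 = 0.0347577.

0.035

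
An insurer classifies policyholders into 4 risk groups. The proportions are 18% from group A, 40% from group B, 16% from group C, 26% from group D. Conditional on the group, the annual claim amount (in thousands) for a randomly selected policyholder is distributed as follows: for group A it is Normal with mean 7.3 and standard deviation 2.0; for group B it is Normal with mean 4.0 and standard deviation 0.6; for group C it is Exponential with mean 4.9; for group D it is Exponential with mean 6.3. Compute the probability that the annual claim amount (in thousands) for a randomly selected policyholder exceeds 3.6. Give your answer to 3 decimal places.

0.697

Conditional on each group, P(X > 3.6): A: 0.967843; B: 0.747507; C: 0.479652; D: 0.564718.
By total probability, P(X > 3.6) = 0.18·0.967843 + 0.4·0.747507 + 0.16·0.479652 + 0.26·0.564718 = 0.696786.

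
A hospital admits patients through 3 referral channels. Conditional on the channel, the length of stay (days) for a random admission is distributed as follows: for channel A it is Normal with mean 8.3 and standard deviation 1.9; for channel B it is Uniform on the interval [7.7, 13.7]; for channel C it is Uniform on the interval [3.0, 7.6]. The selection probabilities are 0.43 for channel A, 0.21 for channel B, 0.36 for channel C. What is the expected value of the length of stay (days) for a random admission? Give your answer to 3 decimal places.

7.724

Component means — A: 8.3; B: 10.7; C: 5.3.
E[X] = 0.43·8.3 + 0.21·10.7 + 0.36·5.3 = 7.724.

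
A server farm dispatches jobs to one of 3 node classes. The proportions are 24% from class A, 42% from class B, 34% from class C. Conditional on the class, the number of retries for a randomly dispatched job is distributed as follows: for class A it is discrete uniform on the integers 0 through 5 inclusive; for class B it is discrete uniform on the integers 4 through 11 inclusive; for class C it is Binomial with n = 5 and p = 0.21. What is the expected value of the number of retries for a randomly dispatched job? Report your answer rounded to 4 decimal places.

4.1070

Component means — A: 2.5; B: 7.5; C: 1.05.
E[X] = 0.24·2.5 + 0.42·7.5 + 0.34·1.05 = 4.107.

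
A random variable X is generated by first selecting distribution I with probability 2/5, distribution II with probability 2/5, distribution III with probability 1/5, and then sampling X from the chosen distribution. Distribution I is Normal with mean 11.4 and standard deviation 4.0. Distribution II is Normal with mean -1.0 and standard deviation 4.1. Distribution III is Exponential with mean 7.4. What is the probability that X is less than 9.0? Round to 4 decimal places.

0.6475

Conditional on each component, P(X < 9.0): I: 0.274253; II: 0.992637; III: 0.703651.
By total probability, P(X < 9.0) = 0.4·0.274253 + 0.4·0.992637 + 0.2·0.703651 = 0.647486.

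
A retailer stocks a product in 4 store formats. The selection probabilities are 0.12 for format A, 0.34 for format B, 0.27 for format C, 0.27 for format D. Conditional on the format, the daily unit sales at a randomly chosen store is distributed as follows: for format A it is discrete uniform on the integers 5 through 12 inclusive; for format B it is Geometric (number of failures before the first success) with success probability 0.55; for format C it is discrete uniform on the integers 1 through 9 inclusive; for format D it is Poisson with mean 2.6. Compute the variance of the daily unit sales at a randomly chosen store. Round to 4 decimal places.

9.8869

Per component, A: μ=8.5, E[X²]=77.5; B: μ=0.818182, E[X²]=2.15702; C: μ=5, E[X²]=31.6667; D: μ=2.6, E[X²]=9.36.
E[X] = 0.12·8.5 + 0.34·0.818182 + 0.27·5 + 0.27·2.6 = 3.35018.
E[X²] = 0.12·77.5 + 0.34·2.15702 + 0.27·31.6667 + 0.27·9.36 = 21.1106.
Var(X) = E[X²] − (E[X])² = 21.1106 − 11.2237 = 9.88687.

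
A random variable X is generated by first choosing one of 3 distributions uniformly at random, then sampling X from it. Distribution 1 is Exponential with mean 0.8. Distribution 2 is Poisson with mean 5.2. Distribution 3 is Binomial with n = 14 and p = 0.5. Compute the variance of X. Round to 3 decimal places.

Per component, 1: μ=0.8, E[X²]=1.28; 2: μ=5.2, E[X²]=32.24; 3: μ=7, E[X²]=52.5.
E[X] = 0.333333·0.8 + 0.333333·5.2 + 0.333333·7 = 4.33333.
E[X²] = 0.333333·1.28 + 0.333333·32.24 + 0.333333·52.5 = 28.6733.
Var(X) = E[X²] − (E[X])² = 28.6733 − 18.7778 = 9.89556.

9.896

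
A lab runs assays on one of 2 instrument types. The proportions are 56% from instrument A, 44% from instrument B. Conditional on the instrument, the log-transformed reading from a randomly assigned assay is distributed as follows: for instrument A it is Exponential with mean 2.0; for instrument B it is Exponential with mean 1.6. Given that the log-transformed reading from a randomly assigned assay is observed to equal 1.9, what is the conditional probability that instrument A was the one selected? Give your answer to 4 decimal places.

0.5635

Likelihoods f(1.9 | ·): A: 0.193371; B: 0.190614.
Posterior ∝ prior × likelihood. Numerator for A: 0.56·0.193371 = 0.108287.
Normalizing constant: 0.56·0.193371 + 0.44·0.190614 = 0.192158.
P(A | observation) = 0.108287 / 0.192158 = 0.563534.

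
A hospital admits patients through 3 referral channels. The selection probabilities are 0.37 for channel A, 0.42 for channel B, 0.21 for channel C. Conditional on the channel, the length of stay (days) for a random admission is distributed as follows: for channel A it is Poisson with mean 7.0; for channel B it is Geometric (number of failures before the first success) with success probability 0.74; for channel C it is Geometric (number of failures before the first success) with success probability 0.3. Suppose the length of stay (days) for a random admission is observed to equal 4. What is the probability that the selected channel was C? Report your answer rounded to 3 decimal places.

0.301

Likelihoods P(X=4 | ·): A: 0.0912262; B: 0.00338162; C: 0.07203.
Posterior ∝ prior × likelihood. Numerator for C: 0.21·0.07203 = 0.0151263.
Normalizing constant: 0.37·0.0912262 + 0.42·0.00338162 + 0.21·0.07203 = 0.0503003.
P(C | observation) = 0.0151263 / 0.0503003 = 0.30072.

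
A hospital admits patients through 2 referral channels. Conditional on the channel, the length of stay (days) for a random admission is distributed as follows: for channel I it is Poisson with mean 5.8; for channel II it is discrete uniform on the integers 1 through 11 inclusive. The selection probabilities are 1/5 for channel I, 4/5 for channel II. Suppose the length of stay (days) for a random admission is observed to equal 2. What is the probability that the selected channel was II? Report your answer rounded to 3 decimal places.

0.877

Likelihoods P(X=2 | ·): I: 0.0509235; II: 0.0909091.
Posterior ∝ prior × likelihood. Numerator for II: 0.8·0.0909091 = 0.0727273.
Normalizing constant: 0.2·0.0509235 + 0.8·0.0909091 = 0.082912.
P(II | observation) = 0.0727273 / 0.082912 = 0.877163.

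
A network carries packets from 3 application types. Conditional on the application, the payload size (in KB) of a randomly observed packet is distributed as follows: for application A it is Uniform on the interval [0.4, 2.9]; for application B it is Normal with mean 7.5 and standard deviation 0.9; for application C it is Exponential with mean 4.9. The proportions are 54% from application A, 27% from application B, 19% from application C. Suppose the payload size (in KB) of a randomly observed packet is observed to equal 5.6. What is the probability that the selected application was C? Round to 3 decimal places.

Likelihoods f(5.6 | ·): A: 0; B: 0.0477406; C: 0.065083.
Posterior ∝ prior × likelihood. Numerator for C: 0.19·0.065083 = 0.0123658.
Normalizing constant: 0.54·0 + 0.27·0.0477406 + 0.19·0.065083 = 0.0252557.
P(C | observation) = 0.0123658 / 0.0252557 = 0.489622.

0.490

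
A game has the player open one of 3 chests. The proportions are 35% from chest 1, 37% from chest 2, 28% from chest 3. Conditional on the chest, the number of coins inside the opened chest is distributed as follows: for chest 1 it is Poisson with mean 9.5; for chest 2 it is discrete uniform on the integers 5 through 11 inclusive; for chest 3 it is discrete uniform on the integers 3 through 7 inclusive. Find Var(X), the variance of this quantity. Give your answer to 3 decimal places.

8.573

Per component, 1: μ=9.5, E[X²]=99.75; 2: μ=8, E[X²]=68; 3: μ=5, E[X²]=27.
E[X] = 0.35·9.5 + 0.37·8 + 0.28·5 = 7.685.
E[X²] = 0.35·99.75 + 0.37·68 + 0.28·27 = 67.6325.
Var(X) = E[X²] − (E[X])² = 67.6325 − 59.0592 = 8.57328.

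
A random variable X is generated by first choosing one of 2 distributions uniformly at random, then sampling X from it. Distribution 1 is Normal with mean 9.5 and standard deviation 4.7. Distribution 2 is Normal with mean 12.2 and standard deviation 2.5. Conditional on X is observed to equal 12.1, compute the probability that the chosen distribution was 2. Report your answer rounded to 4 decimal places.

0.6864

Likelihoods f(12.1 | ·): 1: 0.0728384; 2: 0.159449.
Posterior ∝ prior × likelihood. Numerator for 2: 0.5·0.159449 = 0.0797247.
Normalizing constant: 0.5·0.0728384 + 0.5·0.159449 = 0.116144.
P(2 | observation) = 0.0797247 / 0.116144 = 0.68643.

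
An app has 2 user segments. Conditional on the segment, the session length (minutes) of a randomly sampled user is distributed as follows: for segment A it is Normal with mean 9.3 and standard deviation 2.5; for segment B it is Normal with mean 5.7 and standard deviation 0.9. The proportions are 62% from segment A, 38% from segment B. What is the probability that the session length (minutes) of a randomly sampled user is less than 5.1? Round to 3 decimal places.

Conditional on each segment, P(X < 5.1): A: 0.0464787; B: 0.252493.
By total probability, P(X < 5.1) = 0.62·0.0464787 + 0.38·0.252493 = 0.124764.

0.125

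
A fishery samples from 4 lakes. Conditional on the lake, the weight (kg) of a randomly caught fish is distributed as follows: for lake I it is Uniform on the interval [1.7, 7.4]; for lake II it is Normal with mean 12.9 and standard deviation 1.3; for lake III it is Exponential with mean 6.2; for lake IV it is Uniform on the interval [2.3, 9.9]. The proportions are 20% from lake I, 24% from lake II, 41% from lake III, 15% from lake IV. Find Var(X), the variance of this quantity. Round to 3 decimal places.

27.154

Per component, I: μ=4.55, E[X²]=23.41; II: μ=12.9, E[X²]=168.1; III: μ=6.2, E[X²]=76.88; IV: μ=6.1, E[X²]=42.0233.
E[X] = 0.2·4.55 + 0.24·12.9 + 0.41·6.2 + 0.15·6.1 = 7.463.
E[X²] = 0.2·23.41 + 0.24·168.1 + 0.41·76.88 + 0.15·42.0233 = 82.8503.
Var(X) = E[X²] − (E[X])² = 82.8503 − 55.6964 = 27.1539.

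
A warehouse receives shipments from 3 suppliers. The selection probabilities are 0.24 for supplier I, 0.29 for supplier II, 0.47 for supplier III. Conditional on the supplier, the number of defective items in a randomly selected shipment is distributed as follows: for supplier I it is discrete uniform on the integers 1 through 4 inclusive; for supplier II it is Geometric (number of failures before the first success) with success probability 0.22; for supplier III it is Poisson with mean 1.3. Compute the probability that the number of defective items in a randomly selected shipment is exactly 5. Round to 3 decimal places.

0.022

Conditional on each supplier, P(X = 5): I: 0; II: 0.0635178; III: 0.00843243.
By total probability, P(X = 5) = 0.24·0 + 0.29·0.0635178 + 0.47·0.00843243 = 0.0223834.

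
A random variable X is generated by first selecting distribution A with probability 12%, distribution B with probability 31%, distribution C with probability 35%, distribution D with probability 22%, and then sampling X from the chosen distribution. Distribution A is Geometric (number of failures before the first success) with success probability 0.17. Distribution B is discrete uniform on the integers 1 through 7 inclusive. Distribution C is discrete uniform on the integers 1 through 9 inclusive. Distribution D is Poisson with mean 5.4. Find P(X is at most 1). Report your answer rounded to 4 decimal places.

0.1269

Conditional on each component, P(X ≤ 1): A: 0.3111; B: 0.142857; C: 0.111111; D: 0.0289061.
By total probability, P(X ≤ 1) = 0.12·0.3111 + 0.31·0.142857 + 0.35·0.111111 + 0.22·0.0289061 = 0.126866.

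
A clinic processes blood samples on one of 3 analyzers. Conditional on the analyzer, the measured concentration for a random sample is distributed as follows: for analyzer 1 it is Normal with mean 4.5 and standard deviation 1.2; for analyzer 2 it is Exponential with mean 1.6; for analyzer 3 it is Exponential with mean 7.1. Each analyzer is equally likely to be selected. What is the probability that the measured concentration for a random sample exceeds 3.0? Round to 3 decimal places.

Conditional on each analyzer, P(X > 3.0): 1: 0.89435; 2: 0.153355; 3: 0.655383.
By total probability, P(X > 3.0) = 0.333333·0.89435 + 0.333333·0.153355 + 0.333333·0.655383 = 0.567696.

0.568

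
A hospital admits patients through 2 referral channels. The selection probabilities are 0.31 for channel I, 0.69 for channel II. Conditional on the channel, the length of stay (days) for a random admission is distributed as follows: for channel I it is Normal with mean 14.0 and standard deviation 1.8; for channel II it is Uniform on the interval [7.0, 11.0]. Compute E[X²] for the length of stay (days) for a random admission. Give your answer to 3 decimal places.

118.574

For each component E[X²] = Var + (mean)², giving I: 199.24; II: 82.3333.
Overall E[X²] = 0.31·199.24 + 0.69·82.3333 = 118.574.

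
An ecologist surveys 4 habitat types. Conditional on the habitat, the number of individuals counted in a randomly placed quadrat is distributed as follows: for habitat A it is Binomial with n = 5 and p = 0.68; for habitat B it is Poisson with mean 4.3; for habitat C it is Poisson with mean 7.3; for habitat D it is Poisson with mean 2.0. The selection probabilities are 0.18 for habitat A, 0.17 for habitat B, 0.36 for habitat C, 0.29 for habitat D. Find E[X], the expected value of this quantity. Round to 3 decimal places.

Component means — A: 3.4; B: 4.3; C: 7.3; D: 2.
E[X] = 0.18·3.4 + 0.17·4.3 + 0.36·7.3 + 0.29·2 = 4.551.

4.551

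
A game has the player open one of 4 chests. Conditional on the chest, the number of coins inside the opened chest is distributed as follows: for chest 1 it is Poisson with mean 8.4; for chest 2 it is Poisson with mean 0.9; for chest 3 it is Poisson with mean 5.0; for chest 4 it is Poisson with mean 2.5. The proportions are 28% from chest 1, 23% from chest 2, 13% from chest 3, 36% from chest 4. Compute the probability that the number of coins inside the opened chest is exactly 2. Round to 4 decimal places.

0.1434

Conditional on each chest, P(X = 2): 1: 0.00793332; 2: 0.164661; 3: 0.0842243; 4: 0.256516.
By total probability, P(X = 2) = 0.28·0.00793332 + 0.23·0.164661 + 0.13·0.0842243 + 0.36·0.256516 = 0.143388.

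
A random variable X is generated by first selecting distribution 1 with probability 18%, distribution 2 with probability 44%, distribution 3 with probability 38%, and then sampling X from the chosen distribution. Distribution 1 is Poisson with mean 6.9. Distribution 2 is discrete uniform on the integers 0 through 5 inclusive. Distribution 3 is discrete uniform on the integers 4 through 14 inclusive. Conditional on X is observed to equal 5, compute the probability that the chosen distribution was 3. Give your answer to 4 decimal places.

Likelihoods P(X=5 | ·): 1: 0.131351; 2: 0.166667; 3: 0.0909091.
Posterior ∝ prior × likelihood. Numerator for 3: 0.38·0.0909091 = 0.0345455.
Normalizing constant: 0.18·0.131351 + 0.44·0.166667 + 0.38·0.0909091 = 0.131522.
P(3 | observation) = 0.0345455 / 0.131522 = 0.262659.

0.2627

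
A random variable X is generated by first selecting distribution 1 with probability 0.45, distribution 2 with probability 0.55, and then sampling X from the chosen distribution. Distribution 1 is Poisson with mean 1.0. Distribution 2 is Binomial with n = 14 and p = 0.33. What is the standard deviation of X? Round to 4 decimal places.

2.3229

Per component, 1: μ=1, E[X²]=2; 2: μ=4.62, E[X²]=24.4398.
E[X] = 0.45·1 + 0.55·4.62 = 2.991.
E[X²] = 0.45·2 + 0.55·24.4398 = 14.3419.
Var(X) = E[X²] − (E[X])² = 14.3419 − 8.94608 = 5.39581.
SD(X) = √5.39581 = 2.32289.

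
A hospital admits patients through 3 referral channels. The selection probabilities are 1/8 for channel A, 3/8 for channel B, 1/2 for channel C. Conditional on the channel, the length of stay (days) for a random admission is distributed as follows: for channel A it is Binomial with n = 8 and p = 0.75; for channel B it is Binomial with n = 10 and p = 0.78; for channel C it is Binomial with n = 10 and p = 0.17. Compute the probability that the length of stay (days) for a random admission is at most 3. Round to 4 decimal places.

0.4669

Conditional on each channel, P(X ≤ 3): A: 0.027298; B: 0.00158036; C: 0.925853.
By total probability, P(X ≤ 3) = 0.125·0.027298 + 0.375·0.00158036 + 0.5·0.925853 = 0.466931.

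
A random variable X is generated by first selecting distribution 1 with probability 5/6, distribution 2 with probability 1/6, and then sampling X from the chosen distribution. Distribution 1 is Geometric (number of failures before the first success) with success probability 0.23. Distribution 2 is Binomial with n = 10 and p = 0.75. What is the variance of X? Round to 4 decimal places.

14.8368

Per component, 1: μ=3.34783, E[X²]=25.7637; 2: μ=7.5, E[X²]=58.125.
E[X] = 0.833333·3.34783 + 0.166667·7.5 = 4.03986.
E[X²] = 0.833333·25.7637 + 0.166667·58.125 = 31.1573.
Var(X) = E[X²] − (E[X])² = 31.1573 − 16.3204 = 14.8368.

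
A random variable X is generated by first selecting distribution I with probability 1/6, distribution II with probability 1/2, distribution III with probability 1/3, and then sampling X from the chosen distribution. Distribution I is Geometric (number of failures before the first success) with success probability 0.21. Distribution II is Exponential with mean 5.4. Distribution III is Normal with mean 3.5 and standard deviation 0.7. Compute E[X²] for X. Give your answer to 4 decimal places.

For each component E[X²] = Var + (mean)², giving I: 32.0658; II: 58.32; III: 12.74.
Overall E[X²] = 0.166667·32.0658 + 0.5·58.32 + 0.333333·12.74 = 38.751.

38.7510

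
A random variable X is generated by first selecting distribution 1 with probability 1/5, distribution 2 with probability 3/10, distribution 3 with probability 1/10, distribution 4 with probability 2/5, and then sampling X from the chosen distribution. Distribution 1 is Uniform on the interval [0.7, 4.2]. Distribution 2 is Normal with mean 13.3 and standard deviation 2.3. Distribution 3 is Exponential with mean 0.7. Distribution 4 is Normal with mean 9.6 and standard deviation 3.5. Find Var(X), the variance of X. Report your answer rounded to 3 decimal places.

Per component, 1: μ=2.45, E[X²]=7.02333; 2: μ=13.3, E[X²]=182.18; 3: μ=0.7, E[X²]=0.98; 4: μ=9.6, E[X²]=104.41.
E[X] = 0.2·2.45 + 0.3·13.3 + 0.1·0.7 + 0.4·9.6 = 8.39.
E[X²] = 0.2·7.02333 + 0.3·182.18 + 0.1·0.98 + 0.4·104.41 = 97.9207.
Var(X) = E[X²] − (E[X])² = 97.9207 − 70.3921 = 27.5286.

27.529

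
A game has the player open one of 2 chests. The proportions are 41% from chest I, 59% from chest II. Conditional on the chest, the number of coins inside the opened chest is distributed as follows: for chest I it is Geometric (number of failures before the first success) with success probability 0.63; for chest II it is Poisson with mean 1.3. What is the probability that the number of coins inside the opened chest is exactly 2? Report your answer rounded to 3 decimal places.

0.171

Conditional on each chest, P(X = 2): I: 0.086247; II: 0.230289.
By total probability, P(X = 2) = 0.41·0.086247 + 0.59·0.230289 = 0.171232.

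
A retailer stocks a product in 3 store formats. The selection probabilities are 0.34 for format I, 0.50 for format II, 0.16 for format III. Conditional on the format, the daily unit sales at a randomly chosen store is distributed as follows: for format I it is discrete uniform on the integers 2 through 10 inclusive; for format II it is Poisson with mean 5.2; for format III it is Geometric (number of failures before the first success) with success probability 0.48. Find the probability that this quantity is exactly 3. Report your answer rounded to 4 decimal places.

Conditional on each format, P(X = 3): I: 0.111111; II: 0.129279; III: 0.0674918.
By total probability, P(X = 3) = 0.34·0.111111 + 0.5·0.129279 + 0.16·0.0674918 = 0.113216.

0.1132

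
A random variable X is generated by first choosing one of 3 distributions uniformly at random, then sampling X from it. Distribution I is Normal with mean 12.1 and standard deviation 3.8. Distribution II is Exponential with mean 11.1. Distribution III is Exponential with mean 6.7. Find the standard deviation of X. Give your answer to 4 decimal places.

8.1455

Per component, I: μ=12.1, E[X²]=160.85; II: μ=11.1, E[X²]=246.42; III: μ=6.7, E[X²]=89.78.
E[X] = 0.333333·12.1 + 0.333333·11.1 + 0.333333·6.7 = 9.96667.
E[X²] = 0.333333·160.85 + 0.333333·246.42 + 0.333333·89.78 = 165.683.
Var(X) = E[X²] − (E[X])² = 165.683 − 99.3344 = 66.3489.
SD(X) = √66.3489 = 8.14548.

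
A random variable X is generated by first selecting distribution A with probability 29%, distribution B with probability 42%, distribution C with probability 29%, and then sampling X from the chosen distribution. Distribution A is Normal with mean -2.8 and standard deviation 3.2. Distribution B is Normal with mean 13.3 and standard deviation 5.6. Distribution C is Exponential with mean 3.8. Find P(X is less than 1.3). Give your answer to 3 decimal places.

Conditional on each component, P(X < 1.3): A: 0.899947; B: 0.0160623; C: 0.289727.
By total probability, P(X < 1.3) = 0.29·0.899947 + 0.42·0.0160623 + 0.29·0.289727 = 0.351752.

0.352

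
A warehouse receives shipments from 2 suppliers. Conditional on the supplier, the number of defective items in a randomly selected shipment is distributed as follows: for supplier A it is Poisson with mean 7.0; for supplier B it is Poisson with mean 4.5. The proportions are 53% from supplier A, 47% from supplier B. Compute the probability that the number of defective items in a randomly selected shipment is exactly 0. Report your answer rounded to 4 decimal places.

Conditional on each supplier, P(X = 0): A: 0.000911882; B: 0.011109.
By total probability, P(X = 0) = 0.53·0.000911882 + 0.47·0.011109 = 0.00570453.

0.0057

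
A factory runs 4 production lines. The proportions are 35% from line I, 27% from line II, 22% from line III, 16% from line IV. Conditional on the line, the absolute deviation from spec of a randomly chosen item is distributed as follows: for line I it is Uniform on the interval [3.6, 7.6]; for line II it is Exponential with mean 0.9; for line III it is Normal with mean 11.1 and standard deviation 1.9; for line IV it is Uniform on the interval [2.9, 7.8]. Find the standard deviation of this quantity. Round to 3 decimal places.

3.797

Per component, I: μ=5.6, E[X²]=32.6933; II: μ=0.9, E[X²]=1.62; III: μ=11.1, E[X²]=126.82; IV: μ=5.35, E[X²]=30.6233.
E[X] = 0.35·5.6 + 0.27·0.9 + 0.22·11.1 + 0.16·5.35 = 5.501.
E[X²] = 0.35·32.6933 + 0.27·1.62 + 0.22·126.82 + 0.16·30.6233 = 44.6802.
Var(X) = E[X²] − (E[X])² = 44.6802 − 30.261 = 14.4192.
SD(X) = √14.4192 = 3.79726.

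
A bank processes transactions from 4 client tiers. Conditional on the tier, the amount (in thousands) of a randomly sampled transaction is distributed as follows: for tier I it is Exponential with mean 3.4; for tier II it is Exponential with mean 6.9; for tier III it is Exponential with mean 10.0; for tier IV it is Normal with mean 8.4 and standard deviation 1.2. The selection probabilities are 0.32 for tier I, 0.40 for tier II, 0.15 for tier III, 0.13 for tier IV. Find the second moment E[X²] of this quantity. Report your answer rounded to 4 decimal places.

For each component E[X²] = Var + (mean)², giving I: 23.12; II: 95.22; III: 200; IV: 72.
Overall E[X²] = 0.32·23.12 + 0.4·95.22 + 0.15·200 + 0.13·72 = 84.8464.

84.8464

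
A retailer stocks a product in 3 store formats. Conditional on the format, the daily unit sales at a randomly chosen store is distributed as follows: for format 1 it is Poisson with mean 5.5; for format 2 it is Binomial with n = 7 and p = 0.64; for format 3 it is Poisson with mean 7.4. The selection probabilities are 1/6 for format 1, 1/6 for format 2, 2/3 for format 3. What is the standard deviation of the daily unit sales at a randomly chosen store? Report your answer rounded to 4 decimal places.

Per component, 1: μ=5.5, E[X²]=35.75; 2: μ=4.48, E[X²]=21.6832; 3: μ=7.4, E[X²]=62.16.
E[X] = 0.166667·5.5 + 0.166667·4.48 + 0.666667·7.4 = 6.59667.
E[X²] = 0.166667·35.75 + 0.166667·21.6832 + 0.666667·62.16 = 51.0122.
Var(X) = E[X²] − (E[X])² = 51.0122 − 43.516 = 7.49619.
SD(X) = √7.49619 = 2.73792.

2.7379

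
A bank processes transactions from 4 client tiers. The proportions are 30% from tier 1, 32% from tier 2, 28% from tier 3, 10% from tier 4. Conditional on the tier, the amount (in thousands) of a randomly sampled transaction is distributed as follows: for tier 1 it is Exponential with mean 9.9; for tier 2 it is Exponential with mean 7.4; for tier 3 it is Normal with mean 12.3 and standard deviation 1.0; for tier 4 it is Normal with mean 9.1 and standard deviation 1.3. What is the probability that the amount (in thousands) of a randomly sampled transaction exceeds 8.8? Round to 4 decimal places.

Conditional on each tier, P(X > 8.8): 1: 0.411112; 2: 0.304468; 3: 0.999767; 4: 0.591253.
By total probability, P(X > 8.8) = 0.3·0.411112 + 0.32·0.304468 + 0.28·0.999767 + 0.1·0.591253 = 0.559824.

0.5598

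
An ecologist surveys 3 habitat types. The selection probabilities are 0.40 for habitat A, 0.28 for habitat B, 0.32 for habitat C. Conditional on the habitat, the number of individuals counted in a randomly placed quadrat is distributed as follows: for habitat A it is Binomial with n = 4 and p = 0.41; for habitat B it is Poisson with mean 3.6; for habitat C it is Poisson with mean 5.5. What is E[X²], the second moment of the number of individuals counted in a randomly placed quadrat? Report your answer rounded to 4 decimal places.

For each component E[X²] = Var + (mean)², giving A: 3.6572; B: 16.56; C: 35.75.
Overall E[X²] = 0.4·3.6572 + 0.28·16.56 + 0.32·35.75 = 17.5397.

17.5397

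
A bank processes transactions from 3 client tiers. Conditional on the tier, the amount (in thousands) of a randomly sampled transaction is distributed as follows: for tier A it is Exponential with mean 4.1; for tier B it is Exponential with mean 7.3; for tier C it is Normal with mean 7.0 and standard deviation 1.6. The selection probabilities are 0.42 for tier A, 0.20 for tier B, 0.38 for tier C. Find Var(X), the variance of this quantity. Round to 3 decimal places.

Per component, A: μ=4.1, E[X²]=33.62; B: μ=7.3, E[X²]=106.58; C: μ=7, E[X²]=51.56.
E[X] = 0.42·4.1 + 0.2·7.3 + 0.38·7 = 5.842.
E[X²] = 0.42·33.62 + 0.2·106.58 + 0.38·51.56 = 55.0292.
Var(X) = E[X²] − (E[X])² = 55.0292 − 34.129 = 20.9002.

20.900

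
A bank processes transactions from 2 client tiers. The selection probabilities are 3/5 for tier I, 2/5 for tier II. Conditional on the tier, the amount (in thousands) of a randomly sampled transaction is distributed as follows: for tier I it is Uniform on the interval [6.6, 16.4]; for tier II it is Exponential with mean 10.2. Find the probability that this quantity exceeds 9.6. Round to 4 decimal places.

0.5724

Conditional on each tier, P(X > 9.6): I: 0.693878; II: 0.390169.
By total probability, P(X > 9.6) = 0.6·0.693878 + 0.4·0.390169 = 0.572394.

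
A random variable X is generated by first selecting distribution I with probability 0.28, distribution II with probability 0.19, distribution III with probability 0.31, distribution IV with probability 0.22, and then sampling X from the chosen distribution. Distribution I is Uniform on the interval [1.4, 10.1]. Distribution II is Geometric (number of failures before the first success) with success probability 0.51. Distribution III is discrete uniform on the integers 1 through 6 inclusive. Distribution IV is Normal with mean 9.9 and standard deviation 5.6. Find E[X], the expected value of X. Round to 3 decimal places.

Component means — I: 5.75; II: 0.960784; III: 3.5; IV: 9.9.
E[X] = 0.28·5.75 + 0.19·0.960784 + 0.31·3.5 + 0.22·9.9 = 5.05555.

5.056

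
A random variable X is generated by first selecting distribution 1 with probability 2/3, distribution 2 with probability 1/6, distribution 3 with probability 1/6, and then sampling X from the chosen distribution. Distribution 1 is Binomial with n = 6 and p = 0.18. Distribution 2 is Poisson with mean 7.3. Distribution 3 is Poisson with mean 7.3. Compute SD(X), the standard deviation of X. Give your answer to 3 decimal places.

Per component, 1: μ=1.08, E[X²]=2.052; 2: μ=7.3, E[X²]=60.59; 3: μ=7.3, E[X²]=60.59.
E[X] = 0.666667·1.08 + 0.166667·7.3 + 0.166667·7.3 = 3.15333.
E[X²] = 0.666667·2.052 + 0.166667·60.59 + 0.166667·60.59 = 21.5647.
Var(X) = E[X²] − (E[X])² = 21.5647 − 9.94351 = 11.6212.
SD(X) = √11.6212 = 3.40898.

3.409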